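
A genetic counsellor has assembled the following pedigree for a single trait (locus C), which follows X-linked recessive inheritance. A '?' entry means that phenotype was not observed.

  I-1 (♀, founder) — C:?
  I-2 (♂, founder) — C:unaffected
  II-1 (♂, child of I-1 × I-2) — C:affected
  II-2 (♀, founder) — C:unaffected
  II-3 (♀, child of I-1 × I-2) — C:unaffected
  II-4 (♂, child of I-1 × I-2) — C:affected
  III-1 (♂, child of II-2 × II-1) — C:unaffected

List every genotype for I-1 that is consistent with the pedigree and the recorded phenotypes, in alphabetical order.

C/I-1 ? ·: X^CX^c|X^cX^c
C/I-2 un ·: X^CY
C/II-1 aff I-1×I-2: X^cY
C/II-2 un ·: X^CX^C|X^CX^c
C/II-3 un I-1×I-2: X^CX^C|X^CX^c
C/II-4 aff I-1×I-2: X^cY
C/III-1 un II-2×II-1: X^CY
⇒ C over [I-1,I-2,II-1,II-2,II-3,II-4,III-1]: 6 consistent

I-1 ∈ {X^CX^c, X^cX^c}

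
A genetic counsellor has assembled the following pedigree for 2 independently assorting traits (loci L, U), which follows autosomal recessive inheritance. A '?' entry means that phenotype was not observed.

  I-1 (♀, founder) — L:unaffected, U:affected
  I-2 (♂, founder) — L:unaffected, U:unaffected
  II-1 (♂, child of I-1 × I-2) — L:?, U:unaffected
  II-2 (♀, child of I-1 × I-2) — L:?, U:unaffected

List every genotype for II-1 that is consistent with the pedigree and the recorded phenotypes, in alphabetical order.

L/I-1 un ·: LL|Ll
L/I-2 un ·: LL|Ll
L/II-1 ? I-1×I-2: LL|Ll|ll
L/II-2 ? I-1×I-2: LL|Ll|ll
⇒ L over [I-1,I-2,II-1,II-2]: 18 consistent
U/I-1 aff ·: uu
U/I-2 un ·: UU|Uu
U/II-1 un I-1×I-2: Uu
U/II-2 un I-1×I-2: Uu
⇒ U over [I-1,I-2,II-1,II-2]: 2 consistent

II-1 ∈ {LL Uu, Ll Uu, ll Uu}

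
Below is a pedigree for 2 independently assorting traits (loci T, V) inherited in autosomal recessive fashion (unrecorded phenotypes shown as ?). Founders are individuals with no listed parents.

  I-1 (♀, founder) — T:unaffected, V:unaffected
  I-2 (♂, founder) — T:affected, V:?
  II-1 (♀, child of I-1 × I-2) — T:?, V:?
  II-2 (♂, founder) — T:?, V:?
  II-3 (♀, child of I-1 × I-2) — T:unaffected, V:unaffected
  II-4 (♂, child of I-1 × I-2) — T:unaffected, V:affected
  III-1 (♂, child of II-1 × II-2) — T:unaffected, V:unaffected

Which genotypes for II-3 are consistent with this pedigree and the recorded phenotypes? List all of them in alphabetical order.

II-3 ∈ {Tt VV, Tt Vv}

T/I-1 un ·: TT|Tt
T/I-2 aff ·: tt
T/II-1 ? I-1×I-2: Tt|tt
T/II-2 ? ·: TT|Tt|tt
T/II-3 un I-1×I-2: Tt
T/II-4 un I-1×I-2: Tt
T/III-1 un II-1×II-2: TT|Tt
⇒ T over [I-1,I-2,II-1,II-2,II-3,II-4,III-1]: 12 consistent
V/I-1 un ·: Vv
V/I-2 ? ·: Vv|vv
V/II-1 ? I-1×I-2: VV|Vv|vv
V/II-2 ? ·: VV|Vv|vv
V/II-3 un I-1×I-2: VV|Vv
V/II-4 aff I-1×I-2: vv
V/III-1 un II-1×II-2: VV|Vv
⇒ V over [I-1,I-2,II-1,II-2,II-3,II-4,III-1]: 29 consistent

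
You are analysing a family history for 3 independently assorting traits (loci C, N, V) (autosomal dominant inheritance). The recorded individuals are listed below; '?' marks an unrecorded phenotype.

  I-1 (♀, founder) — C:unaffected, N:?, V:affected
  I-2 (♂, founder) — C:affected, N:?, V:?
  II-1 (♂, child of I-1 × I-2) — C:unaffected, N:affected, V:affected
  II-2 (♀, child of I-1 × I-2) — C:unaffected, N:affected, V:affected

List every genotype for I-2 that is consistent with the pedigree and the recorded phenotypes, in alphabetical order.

I-2 ∈ {Cc NN VV, Cc NN Vv, Cc NN vv, Cc Nn VV, Cc Nn Vv, Cc Nn vv, Cc nn VV, Cc nn Vv, Cc nn vv}

C/I-1 un ·: cc
C/I-2 aff ·: Cc
C/II-1 un I-1×I-2: cc
C/II-2 un I-1×I-2: cc
⇒ C over [I-1,I-2,II-1,II-2]: 1 consistent
N/I-1 ? ·: nn|Nn|NN
N/I-2 ? ·: nn|Nn|NN
N/II-1 aff I-1×I-2: Nn|NN
N/II-2 aff I-1×I-2: Nn|NN
⇒ N over [I-1,I-2,II-1,II-2]: 17 consistent
V/I-1 aff ·: Vv|VV
V/I-2 ? ·: vv|Vv|VV
V/II-1 aff I-1×I-2: Vv|VV
V/II-2 aff I-1×I-2: Vv|VV
⇒ V over [I-1,I-2,II-1,II-2]: 15 consistent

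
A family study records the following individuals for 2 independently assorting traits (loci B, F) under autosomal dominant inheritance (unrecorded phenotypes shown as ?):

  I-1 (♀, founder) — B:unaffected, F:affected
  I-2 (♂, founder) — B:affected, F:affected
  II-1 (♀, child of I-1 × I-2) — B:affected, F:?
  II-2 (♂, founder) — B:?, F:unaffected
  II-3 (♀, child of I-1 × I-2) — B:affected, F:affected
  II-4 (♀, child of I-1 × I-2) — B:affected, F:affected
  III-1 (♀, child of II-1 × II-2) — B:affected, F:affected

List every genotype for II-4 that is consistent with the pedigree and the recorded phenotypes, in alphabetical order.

II-4 ∈ {Bb FF, Bb Ff}

B/I-1 un ·: bb
B/I-2 aff ·: Bb|BB
B/II-1 aff I-1×I-2: Bb
B/II-2 ? ·: bb|Bb|BB
B/II-3 aff I-1×I-2: Bb
B/II-4 aff I-1×I-2: Bb
B/III-1 aff II-1×II-2: Bb|BB
⇒ B over [I-1,I-2,II-1,II-2,II-3,II-4,III-1]: 10 consistent
F/I-1 aff ·: Ff|FF
F/I-2 aff ·: Ff|FF
F/II-1 ? I-1×I-2: Ff|FF
F/II-2 un ·: ff
F/II-3 aff I-1×I-2: Ff|FF
F/II-4 aff I-1×I-2: Ff|FF
F/III-1 aff II-1×II-2: Ff
⇒ F over [I-1,I-2,II-1,II-2,II-3,II-4,III-1]: 25 consistent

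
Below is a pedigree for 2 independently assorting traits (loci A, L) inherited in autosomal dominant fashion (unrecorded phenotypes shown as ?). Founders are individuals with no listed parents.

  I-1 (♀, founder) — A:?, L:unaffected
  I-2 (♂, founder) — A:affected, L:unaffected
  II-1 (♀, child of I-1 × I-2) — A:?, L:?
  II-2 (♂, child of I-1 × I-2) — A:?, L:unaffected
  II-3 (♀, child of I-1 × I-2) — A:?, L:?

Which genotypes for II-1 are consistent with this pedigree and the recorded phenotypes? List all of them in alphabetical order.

II-1 ∈ {AA ll, Aa ll, aa ll}

A/I-1 ? ·: aa|Aa|AA
A/I-2 aff ·: Aa|AA
A/II-1 ? I-1×I-2: aa|Aa|AA
A/II-2 ? I-1×I-2: aa|Aa|AA
A/II-3 ? I-1×I-2: aa|Aa|AA
⇒ A over [I-1,I-2,II-1,II-2,II-3]: 53 consistent
L/I-1 un ·: ll
L/I-2 un ·: ll
L/II-1 ? I-1×I-2: ll
L/II-2 un I-1×I-2: ll
L/II-3 ? I-1×I-2: ll
⇒ L over [I-1,I-2,II-1,II-2,II-3]: 1 consistent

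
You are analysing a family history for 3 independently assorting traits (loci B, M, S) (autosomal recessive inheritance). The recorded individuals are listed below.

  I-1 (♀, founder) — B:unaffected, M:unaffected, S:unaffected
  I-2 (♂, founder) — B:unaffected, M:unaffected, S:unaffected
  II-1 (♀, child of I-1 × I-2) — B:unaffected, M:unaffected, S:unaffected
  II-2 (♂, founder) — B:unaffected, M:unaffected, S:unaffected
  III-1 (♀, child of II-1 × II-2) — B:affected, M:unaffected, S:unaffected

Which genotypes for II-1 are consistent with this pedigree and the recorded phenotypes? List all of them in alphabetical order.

II-1 ∈ {Bb MM SS, Bb MM Ss, Bb Mm SS, Bb Mm Ss}

B/I-1 un ·: BB|Bb
B/I-2 un ·: BB|Bb
B/II-1 un I-1×I-2: Bb
B/II-2 un ·: Bb
B/III-1 aff II-1×II-2: bb
⇒ B over [I-1,I-2,II-1,II-2,III-1]: 3 consistent
M/I-1 un ·: MM|Mm
M/I-2 un ·: MM|Mm
M/II-1 un I-1×I-2: MM|Mm
M/II-2 un ·: MM|Mm
M/III-1 un II-1×II-2: MM|Mm
⇒ M over [I-1,I-2,II-1,II-2,III-1]: 24 consistent
S/I-1 un ·: SS|Ss
S/I-2 un ·: SS|Ss
S/II-1 un I-1×I-2: SS|Ss
S/II-2 un ·: SS|Ss
S/III-1 un II-1×II-2: SS|Ss
⇒ S over [I-1,I-2,II-1,II-2,III-1]: 24 consistent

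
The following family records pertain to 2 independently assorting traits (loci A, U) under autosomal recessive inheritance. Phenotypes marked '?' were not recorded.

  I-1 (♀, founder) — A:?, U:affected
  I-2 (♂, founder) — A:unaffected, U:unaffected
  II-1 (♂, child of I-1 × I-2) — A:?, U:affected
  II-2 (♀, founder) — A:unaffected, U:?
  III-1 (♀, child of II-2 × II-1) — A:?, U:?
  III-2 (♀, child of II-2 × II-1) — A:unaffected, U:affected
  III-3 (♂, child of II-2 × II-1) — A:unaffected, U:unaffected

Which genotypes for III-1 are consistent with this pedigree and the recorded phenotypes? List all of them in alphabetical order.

A/I-1 ? ·: AA|Aa|aa
A/I-2 un ·: AA|Aa
A/II-1 ? I-1×I-2: AA|Aa|aa
A/II-2 un ·: AA|Aa
A/III-1 ? II-2×II-1: AA|Aa|aa
A/III-2 un II-2×II-1: AA|Aa
A/III-3 un II-2×II-1: AA|Aa
⇒ A over [I-1,I-2,II-1,II-2,III-1,III-2,III-3]: 142 consistent
U/I-1 aff ·: uu
U/I-2 un ·: Uu
U/II-1 aff I-1×I-2: uu
U/II-2 ? ·: Uu
U/III-1 ? II-2×II-1: Uu|uu
U/III-2 aff II-2×II-1: uu
U/III-3 un II-2×II-1: Uu
⇒ U over [I-1,I-2,II-1,II-2,III-1,III-2,III-3]: 2 consistent

III-1 ∈ {AA Uu, AA uu, Aa Uu, Aa uu, aa Uu, aa uu}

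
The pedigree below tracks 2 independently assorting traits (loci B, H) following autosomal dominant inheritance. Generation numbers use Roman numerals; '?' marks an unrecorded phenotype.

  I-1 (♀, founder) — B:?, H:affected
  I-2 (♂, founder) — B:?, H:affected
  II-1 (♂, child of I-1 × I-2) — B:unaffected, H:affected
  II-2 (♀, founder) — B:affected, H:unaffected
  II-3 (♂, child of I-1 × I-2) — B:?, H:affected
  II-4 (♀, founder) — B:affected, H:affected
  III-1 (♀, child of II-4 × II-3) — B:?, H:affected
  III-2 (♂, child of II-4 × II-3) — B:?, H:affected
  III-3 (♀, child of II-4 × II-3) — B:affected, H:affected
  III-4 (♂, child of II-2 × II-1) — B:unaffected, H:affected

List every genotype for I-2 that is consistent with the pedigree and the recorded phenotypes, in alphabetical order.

B/I-1 ? ·: bb|Bb
B/I-2 ? ·: bb|Bb
B/II-1 un I-1×I-2: bb
B/II-2 aff ·: Bb
B/II-3 ? I-1×I-2: bb|Bb|BB
B/II-4 aff ·: Bb|BB
B/III-1 ? II-4×II-3: bb|Bb|BB
B/III-2 ? II-4×II-3: bb|Bb|BB
B/III-3 aff II-4×II-3: Bb|BB
B/III-4 un II-2×II-1: bb
⇒ B over [I-1,I-2,II-1,II-2,II-3,II-4,III-1,III-2,III-3,III-4]: 107 consistent
H/I-1 aff ·: Hh|HH
H/I-2 aff ·: Hh|HH
H/II-1 aff I-1×I-2: Hh|HH
H/II-2 un ·: hh
H/II-3 aff I-1×I-2: Hh|HH
H/II-4 aff ·: Hh|HH
H/III-1 aff II-4×II-3: Hh|HH
H/III-2 aff II-4×II-3: Hh|HH
H/III-3 aff II-4×II-3: Hh|HH
H/III-4 aff II-2×II-1: Hh
⇒ H over [I-1,I-2,II-1,II-2,II-3,II-4,III-1,III-2,III-3,III-4]: 159 consistent

I-2 ∈ {Bb HH, Bb Hh, bb HH, bb Hh}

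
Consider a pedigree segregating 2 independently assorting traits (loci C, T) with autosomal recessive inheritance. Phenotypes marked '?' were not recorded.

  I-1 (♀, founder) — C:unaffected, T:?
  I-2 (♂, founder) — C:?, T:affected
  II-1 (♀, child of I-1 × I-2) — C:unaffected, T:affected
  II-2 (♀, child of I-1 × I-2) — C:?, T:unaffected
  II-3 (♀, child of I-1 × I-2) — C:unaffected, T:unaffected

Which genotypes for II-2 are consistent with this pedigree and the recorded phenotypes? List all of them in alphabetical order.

II-2 ∈ {CC Tt, Cc Tt, cc Tt}

C/I-1 un ·: CC|Cc
C/I-2 ? ·: CC|Cc|cc
C/II-1 un I-1×I-2: CC|Cc
C/II-2 ? I-1×I-2: CC|Cc|cc
C/II-3 un I-1×I-2: CC|Cc
⇒ C over [I-1,I-2,II-1,II-2,II-3]: 32 consistent
T/I-1 ? ·: Tt
T/I-2 aff ·: tt
T/II-1 aff I-1×I-2: tt
T/II-2 un I-1×I-2: Tt
T/II-3 un I-1×I-2: Tt
⇒ T over [I-1,I-2,II-1,II-2,II-3]: 1 consistent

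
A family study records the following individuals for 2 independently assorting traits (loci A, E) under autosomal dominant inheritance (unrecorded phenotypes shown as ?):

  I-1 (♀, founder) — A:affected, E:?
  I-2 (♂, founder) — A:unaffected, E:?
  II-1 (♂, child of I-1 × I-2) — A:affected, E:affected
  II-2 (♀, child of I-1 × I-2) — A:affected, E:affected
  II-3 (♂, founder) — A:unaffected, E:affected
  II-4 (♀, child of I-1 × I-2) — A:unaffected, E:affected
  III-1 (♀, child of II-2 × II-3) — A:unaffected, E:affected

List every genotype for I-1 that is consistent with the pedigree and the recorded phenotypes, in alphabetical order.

A/I-1 aff ·: Aa
A/I-2 un ·: aa
A/II-1 aff I-1×I-2: Aa
A/II-2 aff I-1×I-2: Aa
A/II-3 un ·: aa
A/II-4 un I-1×I-2: aa
A/III-1 un II-2×II-3: aa
⇒ A over [I-1,I-2,II-1,II-2,II-3,II-4,III-1]: 1 consistent
E/I-1 ? ·: ee|Ee|EE
E/I-2 ? ·: ee|Ee|EE
E/II-1 aff I-1×I-2: Ee|EE
E/II-2 aff I-1×I-2: Ee|EE
E/II-3 aff ·: Ee|EE
E/II-4 aff I-1×I-2: Ee|EE
E/III-1 aff II-2×II-3: Ee|EE
⇒ E over [I-1,I-2,II-1,II-2,II-3,II-4,III-1]: 103 consistent

I-1 ∈ {Aa EE, Aa Ee, Aa ee}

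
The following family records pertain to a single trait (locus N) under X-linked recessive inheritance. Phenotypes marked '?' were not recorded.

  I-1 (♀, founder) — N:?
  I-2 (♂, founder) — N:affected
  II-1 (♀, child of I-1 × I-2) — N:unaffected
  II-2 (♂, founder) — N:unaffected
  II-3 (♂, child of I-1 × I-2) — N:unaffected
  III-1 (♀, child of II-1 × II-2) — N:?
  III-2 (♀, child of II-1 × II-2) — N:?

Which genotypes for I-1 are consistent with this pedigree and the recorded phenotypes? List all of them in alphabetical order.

N/I-1 ? ·: X^NX^N|X^NX^n
N/I-2 aff ·: X^nY
N/II-1 un I-1×I-2: X^NX^n
N/II-2 un ·: X^NY
N/II-3 un I-1×I-2: X^NY
N/III-1 ? II-1×II-2: X^NX^N|X^NX^n
N/III-2 ? II-1×II-2: X^NX^N|X^NX^n
⇒ N over [I-1,I-2,II-1,II-2,II-3,III-1,III-2]: 8 consistent

I-1 ∈ {X^NX^N, X^NX^n}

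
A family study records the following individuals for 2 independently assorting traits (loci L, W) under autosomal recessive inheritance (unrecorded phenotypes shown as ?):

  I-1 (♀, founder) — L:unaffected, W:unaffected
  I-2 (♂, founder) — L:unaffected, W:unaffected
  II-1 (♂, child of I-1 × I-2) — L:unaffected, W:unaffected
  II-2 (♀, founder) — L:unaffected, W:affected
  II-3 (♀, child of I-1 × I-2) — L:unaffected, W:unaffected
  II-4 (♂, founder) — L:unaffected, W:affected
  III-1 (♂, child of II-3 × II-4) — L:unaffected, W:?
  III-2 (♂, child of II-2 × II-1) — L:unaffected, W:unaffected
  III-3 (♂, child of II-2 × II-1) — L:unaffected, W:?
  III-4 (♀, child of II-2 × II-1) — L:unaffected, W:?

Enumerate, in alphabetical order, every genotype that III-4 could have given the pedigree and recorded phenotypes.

L/I-1 un ·: LL|Ll
L/I-2 un ·: LL|Ll
L/II-1 un I-1×I-2: LL|Ll
L/II-2 un ·: LL|Ll
L/II-3 un I-1×I-2: LL|Ll
L/II-4 un ·: LL|Ll
L/III-1 un II-3×II-4: LL|Ll
L/III-2 un II-2×II-1: LL|Ll
L/III-3 un II-2×II-1: LL|Ll
L/III-4 un II-2×II-1: LL|Ll
⇒ L over [I-1,I-2,II-1,II-2,II-3,II-4,III-1,III-2,III-3,III-4]: 552 consistent
W/I-1 un ·: WW|Ww
W/I-2 un ·: WW|Ww
W/II-1 un I-1×I-2: WW|Ww
W/II-2 aff ·: ww
W/II-3 un I-1×I-2: WW|Ww
W/II-4 aff ·: ww
W/III-1 ? II-3×II-4: Ww|ww
W/III-2 un II-2×II-1: Ww
W/III-3 ? II-2×II-1: Ww|ww
W/III-4 ? II-2×II-1: Ww|ww
⇒ W over [I-1,I-2,II-1,II-2,II-3,II-4,III-1,III-2,III-3,III-4]: 46 consistent

III-4 ∈ {LL Ww, LL ww, Ll Ww, Ll ww}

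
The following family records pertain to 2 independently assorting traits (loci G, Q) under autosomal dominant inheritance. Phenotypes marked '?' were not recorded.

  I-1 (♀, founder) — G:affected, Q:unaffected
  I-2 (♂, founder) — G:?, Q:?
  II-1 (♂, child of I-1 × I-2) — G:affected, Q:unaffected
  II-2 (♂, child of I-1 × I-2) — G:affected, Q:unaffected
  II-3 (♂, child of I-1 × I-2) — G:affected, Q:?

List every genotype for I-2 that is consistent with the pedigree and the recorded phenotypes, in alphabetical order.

I-2 ∈ {GG Qq, GG qq, Gg Qq, Gg qq, gg Qq, gg qq}

G/I-1 aff ·: Gg|GG
G/I-2 ? ·: gg|Gg|GG
G/II-1 aff I-1×I-2: Gg|GG
G/II-2 aff I-1×I-2: Gg|GG
G/II-3 aff I-1×I-2: Gg|GG
⇒ G over [I-1,I-2,II-1,II-2,II-3]: 27 consistent
Q/I-1 un ·: qq
Q/I-2 ? ·: qq|Qq
Q/II-1 un I-1×I-2: qq
Q/II-2 un I-1×I-2: qq
Q/II-3 ? I-1×I-2: qq|Qq
⇒ Q over [I-1,I-2,II-1,II-2,II-3]: 3 consistent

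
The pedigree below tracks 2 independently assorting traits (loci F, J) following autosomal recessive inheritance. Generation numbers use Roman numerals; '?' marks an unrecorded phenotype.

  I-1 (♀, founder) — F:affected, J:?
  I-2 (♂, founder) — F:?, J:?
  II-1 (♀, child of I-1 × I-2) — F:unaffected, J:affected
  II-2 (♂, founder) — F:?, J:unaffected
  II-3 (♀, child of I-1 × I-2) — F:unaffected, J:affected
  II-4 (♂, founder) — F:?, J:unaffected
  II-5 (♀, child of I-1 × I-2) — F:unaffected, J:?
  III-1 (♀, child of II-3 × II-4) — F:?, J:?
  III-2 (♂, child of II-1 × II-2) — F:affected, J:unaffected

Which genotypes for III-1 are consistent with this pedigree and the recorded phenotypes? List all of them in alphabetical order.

III-1 ∈ {FF Jj, FF jj, Ff Jj, Ff jj, ff Jj, ff jj}

F/I-1 aff ·: ff
F/I-2 ? ·: FF|Ff
F/II-1 un I-1×I-2: Ff
F/II-2 ? ·: Ff|ff
F/II-3 un I-1×I-2: Ff
F/II-4 ? ·: FF|Ff|ff
F/II-5 un I-1×I-2: Ff
F/III-1 ? II-3×II-4: FF|Ff|ff
F/III-2 aff II-1×II-2: ff
⇒ F over [I-1,I-2,II-1,II-2,II-3,II-4,II-5,III-1,III-2]: 28 consistent
J/I-1 ? ·: Jj|jj
J/I-2 ? ·: Jj|jj
J/II-1 aff I-1×I-2: jj
J/II-2 un ·: JJ|Jj
J/II-3 aff I-1×I-2: jj
J/II-4 un ·: JJ|Jj
J/II-5 ? I-1×I-2: JJ|Jj|jj
J/III-1 ? II-3×II-4: Jj|jj
J/III-2 un II-1×II-2: Jj
⇒ J over [I-1,I-2,II-1,II-2,II-3,II-4,II-5,III-1,III-2]: 48 consistent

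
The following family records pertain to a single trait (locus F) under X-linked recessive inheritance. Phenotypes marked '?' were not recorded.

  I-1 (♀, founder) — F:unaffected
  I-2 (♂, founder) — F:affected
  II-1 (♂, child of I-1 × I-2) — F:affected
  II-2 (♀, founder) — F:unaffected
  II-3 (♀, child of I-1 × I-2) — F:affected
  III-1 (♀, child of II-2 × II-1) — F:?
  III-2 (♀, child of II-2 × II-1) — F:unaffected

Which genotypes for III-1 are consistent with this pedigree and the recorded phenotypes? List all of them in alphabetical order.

III-1 ∈ {X^FX^f, X^fX^f}

F/I-1 un ·: X^FX^f
F/I-2 aff ·: X^fY
F/II-1 aff I-1×I-2: X^fY
F/II-2 un ·: X^FX^F|X^FX^f
F/II-3 aff I-1×I-2: X^fX^f
F/III-1 ? II-2×II-1: X^FX^f|X^fX^f
F/III-2 un II-2×II-1: X^FX^f
⇒ F over [I-1,I-2,II-1,II-2,II-3,III-1,III-2]: 3 consistent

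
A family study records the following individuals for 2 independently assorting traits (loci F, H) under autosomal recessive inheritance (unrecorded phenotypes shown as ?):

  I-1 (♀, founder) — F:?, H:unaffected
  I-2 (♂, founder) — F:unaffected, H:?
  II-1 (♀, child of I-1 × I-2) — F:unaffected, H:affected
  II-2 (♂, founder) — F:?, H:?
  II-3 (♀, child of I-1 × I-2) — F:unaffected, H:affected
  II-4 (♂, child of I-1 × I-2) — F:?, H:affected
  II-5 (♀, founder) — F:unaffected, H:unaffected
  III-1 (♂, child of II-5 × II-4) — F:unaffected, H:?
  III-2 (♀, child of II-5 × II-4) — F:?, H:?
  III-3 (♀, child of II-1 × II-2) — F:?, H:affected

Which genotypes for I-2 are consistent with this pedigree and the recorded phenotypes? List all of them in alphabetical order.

F/I-1 ? ·: FF|Ff|ff
F/I-2 un ·: FF|Ff
F/II-1 un I-1×I-2: FF|Ff
F/II-2 ? ·: FF|Ff|ff
F/II-3 un I-1×I-2: FF|Ff
F/II-4 ? I-1×I-2: FF|Ff|ff
F/II-5 un ·: FF|Ff
F/III-1 un II-5×II-4: FF|Ff
F/III-2 ? II-5×II-4: FF|Ff|ff
F/III-3 ? II-1×II-2: FF|Ff|ff
⇒ F over [I-1,I-2,II-1,II-2,II-3,II-4,II-5,III-1,III-2,III-3]: 1237 consistent
H/I-1 un ·: Hh
H/I-2 ? ·: Hh|hh
H/II-1 aff I-1×I-2: hh
H/II-2 ? ·: Hh|hh
H/II-3 aff I-1×I-2: hh
H/II-4 aff I-1×I-2: hh
H/II-5 un ·: HH|Hh
H/III-1 ? II-5×II-4: Hh|hh
H/III-2 ? II-5×II-4: Hh|hh
H/III-3 aff II-1×II-2: hh
⇒ H over [I-1,I-2,II-1,II-2,II-3,II-4,II-5,III-1,III-2,III-3]: 20 consistent

I-2 ∈ {FF Hh, FF hh, Ff Hh, Ff hh}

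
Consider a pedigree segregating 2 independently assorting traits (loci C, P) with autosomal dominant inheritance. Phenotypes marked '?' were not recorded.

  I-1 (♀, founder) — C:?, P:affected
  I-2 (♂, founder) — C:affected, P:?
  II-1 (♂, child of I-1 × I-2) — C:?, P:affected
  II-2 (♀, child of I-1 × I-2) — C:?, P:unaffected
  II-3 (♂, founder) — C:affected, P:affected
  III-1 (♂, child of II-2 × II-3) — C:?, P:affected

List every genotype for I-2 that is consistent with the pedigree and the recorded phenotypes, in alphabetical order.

I-2 ∈ {CC Pp, CC pp, Cc Pp, Cc pp}

C/I-1 ? ·: cc|Cc|CC
C/I-2 aff ·: Cc|CC
C/II-1 ? I-1×I-2: cc|Cc|CC
C/II-2 ? I-1×I-2: cc|Cc|CC
C/II-3 aff ·: Cc|CC
C/III-1 ? II-2×II-3: cc|Cc|CC
⇒ C over [I-1,I-2,II-1,II-2,II-3,III-1]: 89 consistent
P/I-1 aff ·: Pp
P/I-2 ? ·: pp|Pp
P/II-1 aff I-1×I-2: Pp|PP
P/II-2 un I-1×I-2: pp
P/II-3 aff ·: Pp|PP
P/III-1 aff II-2×II-3: Pp
⇒ P over [I-1,I-2,II-1,II-2,II-3,III-1]: 6 consistent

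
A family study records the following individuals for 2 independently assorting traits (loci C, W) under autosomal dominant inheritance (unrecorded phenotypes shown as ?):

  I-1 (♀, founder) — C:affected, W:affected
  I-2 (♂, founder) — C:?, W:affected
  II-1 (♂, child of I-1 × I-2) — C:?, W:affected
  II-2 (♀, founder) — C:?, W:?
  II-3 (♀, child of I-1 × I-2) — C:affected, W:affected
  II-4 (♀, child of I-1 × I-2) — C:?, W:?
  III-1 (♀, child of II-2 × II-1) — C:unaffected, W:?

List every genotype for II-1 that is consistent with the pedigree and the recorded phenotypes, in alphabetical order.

C/I-1 aff ·: Cc|CC
C/I-2 ? ·: cc|Cc|CC
C/II-1 ? I-1×I-2: cc|Cc
C/II-2 ? ·: cc|Cc
C/II-3 aff I-1×I-2: Cc|CC
C/II-4 ? I-1×I-2: cc|Cc|CC
C/III-1 un II-2×II-1: cc
⇒ C over [I-1,I-2,II-1,II-2,II-3,II-4,III-1]: 50 consistent
W/I-1 aff ·: Ww|WW
W/I-2 aff ·: Ww|WW
W/II-1 aff I-1×I-2: Ww|WW
W/II-2 ? ·: ww|Ww|WW
W/II-3 aff I-1×I-2: Ww|WW
W/II-4 ? I-1×I-2: ww|Ww|WW
W/III-1 ? II-2×II-1: ww|Ww|WW
⇒ W over [I-1,I-2,II-1,II-2,II-3,II-4,III-1]: 158 consistent

II-1 ∈ {Cc WW, Cc Ww, cc WW, cc Ww}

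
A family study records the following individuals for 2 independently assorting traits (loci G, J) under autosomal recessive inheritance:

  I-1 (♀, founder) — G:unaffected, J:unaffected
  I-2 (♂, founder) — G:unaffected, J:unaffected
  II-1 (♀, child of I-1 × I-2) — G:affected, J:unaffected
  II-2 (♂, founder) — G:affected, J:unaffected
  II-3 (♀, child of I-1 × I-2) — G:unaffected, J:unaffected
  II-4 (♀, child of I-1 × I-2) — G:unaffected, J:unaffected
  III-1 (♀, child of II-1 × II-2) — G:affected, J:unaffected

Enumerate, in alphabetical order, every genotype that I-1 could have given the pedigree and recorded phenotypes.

G/I-1 un ·: Gg
G/I-2 un ·: Gg
G/II-1 aff I-1×I-2: gg
G/II-2 aff ·: gg
G/II-3 un I-1×I-2: GG|Gg
G/II-4 un I-1×I-2: GG|Gg
G/III-1 aff II-1×II-2: gg
⇒ G over [I-1,I-2,II-1,II-2,II-3,II-4,III-1]: 4 consistent
J/I-1 un ·: JJ|Jj
J/I-2 un ·: JJ|Jj
J/II-1 un I-1×I-2: JJ|Jj
J/II-2 un ·: JJ|Jj
J/II-3 un I-1×I-2: JJ|Jj
J/II-4 un I-1×I-2: JJ|Jj
J/III-1 un II-1×II-2: JJ|Jj
⇒ J over [I-1,I-2,II-1,II-2,II-3,II-4,III-1]: 87 consistent

I-1 ∈ {Gg JJ, Gg Jj}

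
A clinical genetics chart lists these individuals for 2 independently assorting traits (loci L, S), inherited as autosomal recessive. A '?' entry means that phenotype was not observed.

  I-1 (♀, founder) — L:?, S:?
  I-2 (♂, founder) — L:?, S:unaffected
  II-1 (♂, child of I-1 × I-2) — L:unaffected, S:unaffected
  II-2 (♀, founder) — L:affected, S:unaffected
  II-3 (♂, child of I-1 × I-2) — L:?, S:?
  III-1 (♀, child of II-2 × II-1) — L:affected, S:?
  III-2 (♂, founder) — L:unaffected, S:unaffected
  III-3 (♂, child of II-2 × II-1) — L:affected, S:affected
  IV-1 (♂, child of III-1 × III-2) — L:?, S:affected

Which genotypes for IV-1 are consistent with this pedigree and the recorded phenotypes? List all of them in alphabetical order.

IV-1 ∈ {Ll ss, ll ss}

L/I-1 ? ·: LL|Ll|ll
L/I-2 ? ·: LL|Ll|ll
L/II-1 un I-1×I-2: Ll
L/II-2 aff ·: ll
L/II-3 ? I-1×I-2: LL|Ll|ll
L/III-1 aff II-2×II-1: ll
L/III-2 un ·: LL|Ll
L/III-3 aff II-2×II-1: ll
L/IV-1 ? III-1×III-2: Ll|ll
⇒ L over [I-1,I-2,II-1,II-2,II-3,III-1,III-2,III-3,IV-1]: 39 consistent
S/I-1 ? ·: SS|Ss|ss
S/I-2 un ·: SS|Ss
S/II-1 un I-1×I-2: Ss
S/II-2 un ·: Ss
S/II-3 ? I-1×I-2: SS|Ss|ss
S/III-1 ? II-2×II-1: Ss|ss
S/III-2 un ·: Ss
S/III-3 aff II-2×II-1: ss
S/IV-1 aff III-1×III-2: ss
⇒ S over [I-1,I-2,II-1,II-2,II-3,III-1,III-2,III-3,IV-1]: 20 consistent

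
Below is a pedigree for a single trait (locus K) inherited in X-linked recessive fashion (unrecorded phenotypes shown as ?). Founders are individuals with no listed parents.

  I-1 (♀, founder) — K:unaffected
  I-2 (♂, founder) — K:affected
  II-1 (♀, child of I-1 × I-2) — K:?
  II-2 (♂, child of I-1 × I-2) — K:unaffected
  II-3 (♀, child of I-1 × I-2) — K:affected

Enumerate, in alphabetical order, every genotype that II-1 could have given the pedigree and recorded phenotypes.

II-1 ∈ {X^KX^k, X^kX^k}

K/I-1 un ·: X^KX^k
K/I-2 aff ·: X^kY
K/II-1 ? I-1×I-2: X^KX^k|X^kX^k
K/II-2 un I-1×I-2: X^KY
K/II-3 aff I-1×I-2: X^kX^k
⇒ K over [I-1,I-2,II-1,II-2,II-3]: 2 consistent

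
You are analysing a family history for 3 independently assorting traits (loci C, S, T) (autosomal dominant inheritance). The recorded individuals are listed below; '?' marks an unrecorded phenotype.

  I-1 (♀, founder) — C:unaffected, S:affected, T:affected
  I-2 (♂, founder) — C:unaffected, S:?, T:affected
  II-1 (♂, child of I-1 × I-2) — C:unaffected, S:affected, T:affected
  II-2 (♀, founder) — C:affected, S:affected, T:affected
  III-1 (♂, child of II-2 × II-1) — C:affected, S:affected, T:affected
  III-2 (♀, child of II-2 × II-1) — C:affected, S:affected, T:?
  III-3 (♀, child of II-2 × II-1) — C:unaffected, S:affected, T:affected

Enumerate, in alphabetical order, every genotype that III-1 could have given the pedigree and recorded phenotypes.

C/I-1 un ·: cc
C/I-2 un ·: cc
C/II-1 un I-1×I-2: cc
C/II-2 aff ·: Cc
C/III-1 aff II-2×II-1: Cc
C/III-2 aff II-2×II-1: Cc
C/III-3 un II-2×II-1: cc
⇒ C over [I-1,I-2,II-1,II-2,III-1,III-2,III-3]: 1 consistent
S/I-1 aff ·: Ss|SS
S/I-2 ? ·: ss|Ss|SS
S/II-1 aff I-1×I-2: Ss|SS
S/II-2 aff ·: Ss|SS
S/III-1 aff II-2×II-1: Ss|SS
S/III-2 aff II-2×II-1: Ss|SS
S/III-3 aff II-2×II-1: Ss|SS
⇒ S over [I-1,I-2,II-1,II-2,III-1,III-2,III-3]: 116 consistent
T/I-1 aff ·: Tt|TT
T/I-2 aff ·: Tt|TT
T/II-1 aff I-1×I-2: Tt|TT
T/II-2 aff ·: Tt|TT
T/III-1 aff II-2×II-1: Tt|TT
T/III-2 ? II-2×II-1: tt|Tt|TT
T/III-3 aff II-2×II-1: Tt|TT
⇒ T over [I-1,I-2,II-1,II-2,III-1,III-2,III-3]: 96 consistent

III-1 ∈ {Cc SS TT, Cc SS Tt, Cc Ss TT, Cc Ss Tt}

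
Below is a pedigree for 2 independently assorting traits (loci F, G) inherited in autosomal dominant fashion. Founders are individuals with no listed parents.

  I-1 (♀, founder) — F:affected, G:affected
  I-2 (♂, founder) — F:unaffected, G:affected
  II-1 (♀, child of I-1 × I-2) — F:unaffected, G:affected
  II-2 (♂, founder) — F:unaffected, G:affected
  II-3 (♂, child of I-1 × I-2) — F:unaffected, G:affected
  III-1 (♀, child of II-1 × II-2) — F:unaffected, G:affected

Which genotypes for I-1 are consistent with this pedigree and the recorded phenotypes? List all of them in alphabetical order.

F/I-1 aff ·: Ff
F/I-2 un ·: ff
F/II-1 un I-1×I-2: ff
F/II-2 un ·: ff
F/II-3 un I-1×I-2: ff
F/III-1 un II-1×II-2: ff
⇒ F over [I-1,I-2,II-1,II-2,II-3,III-1]: 1 consistent
G/I-1 aff ·: Gg|GG
G/I-2 aff ·: Gg|GG
G/II-1 aff I-1×I-2: Gg|GG
G/II-2 aff ·: Gg|GG
G/II-3 aff I-1×I-2: Gg|GG
G/III-1 aff II-1×II-2: Gg|GG
⇒ G over [I-1,I-2,II-1,II-2,II-3,III-1]: 45 consistent

I-1 ∈ {Ff GG, Ff Gg}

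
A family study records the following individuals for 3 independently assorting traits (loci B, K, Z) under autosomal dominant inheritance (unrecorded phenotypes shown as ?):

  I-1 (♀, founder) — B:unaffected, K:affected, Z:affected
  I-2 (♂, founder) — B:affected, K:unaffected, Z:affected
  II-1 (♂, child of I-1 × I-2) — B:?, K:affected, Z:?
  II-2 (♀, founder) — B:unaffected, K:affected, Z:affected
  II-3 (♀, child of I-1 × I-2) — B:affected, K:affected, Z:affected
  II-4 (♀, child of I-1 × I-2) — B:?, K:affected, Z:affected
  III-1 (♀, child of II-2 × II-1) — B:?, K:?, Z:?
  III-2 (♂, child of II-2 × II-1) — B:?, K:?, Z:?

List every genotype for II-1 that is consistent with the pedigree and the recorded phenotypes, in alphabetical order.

II-1 ∈ {Bb Kk ZZ, Bb Kk Zz, Bb Kk zz, bb Kk ZZ, bb Kk Zz, bb Kk zz}

B/I-1 un ·: bb
B/I-2 aff ·: Bb|BB
B/II-1 ? I-1×I-2: bb|Bb
B/II-2 un ·: bb
B/II-3 aff I-1×I-2: Bb
B/II-4 ? I-1×I-2: bb|Bb
B/III-1 ? II-2×II-1: bb|Bb
B/III-2 ? II-2×II-1: bb|Bb
⇒ B over [I-1,I-2,II-1,II-2,II-3,II-4,III-1,III-2]: 14 consistent
K/I-1 aff ·: Kk|KK
K/I-2 un ·: kk
K/II-1 aff I-1×I-2: Kk
K/II-2 aff ·: Kk|KK
K/II-3 aff I-1×I-2: Kk
K/II-4 aff I-1×I-2: Kk
K/III-1 ? II-2×II-1: kk|Kk|KK
K/III-2 ? II-2×II-1: kk|Kk|KK
⇒ K over [I-1,I-2,II-1,II-2,II-3,II-4,III-1,III-2]: 26 consistent
Z/I-1 aff ·: Zz|ZZ
Z/I-2 aff ·: Zz|ZZ
Z/II-1 ? I-1×I-2: zz|Zz|ZZ
Z/II-2 aff ·: Zz|ZZ
Z/II-3 aff I-1×I-2: Zz|ZZ
Z/II-4 aff I-1×I-2: Zz|ZZ
Z/III-1 ? II-2×II-1: zz|Zz|ZZ
Z/III-2 ? II-2×II-1: zz|Zz|ZZ
⇒ Z over [I-1,I-2,II-1,II-2,II-3,II-4,III-1,III-2]: 241 consistent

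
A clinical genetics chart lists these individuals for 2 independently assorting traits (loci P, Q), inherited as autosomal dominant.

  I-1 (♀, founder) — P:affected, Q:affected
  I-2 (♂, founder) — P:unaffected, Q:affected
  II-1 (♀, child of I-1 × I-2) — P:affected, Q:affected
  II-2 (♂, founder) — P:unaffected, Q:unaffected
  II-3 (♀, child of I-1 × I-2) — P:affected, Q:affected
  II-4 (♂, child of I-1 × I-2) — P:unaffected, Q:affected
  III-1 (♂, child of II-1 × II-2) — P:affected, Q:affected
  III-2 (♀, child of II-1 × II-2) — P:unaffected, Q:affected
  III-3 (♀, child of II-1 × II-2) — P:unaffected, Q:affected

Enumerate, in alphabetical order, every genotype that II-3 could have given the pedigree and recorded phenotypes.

II-3 ∈ {Pp QQ, Pp Qq}

P/I-1 aff ·: Pp
P/I-2 un ·: pp
P/II-1 aff I-1×I-2: Pp
P/II-2 un ·: pp
P/II-3 aff I-1×I-2: Pp
P/II-4 un I-1×I-2: pp
P/III-1 aff II-1×II-2: Pp
P/III-2 un II-1×II-2: pp
P/III-3 un II-1×II-2: pp
⇒ P over [I-1,I-2,II-1,II-2,II-3,II-4,III-1,III-2,III-3]: 1 consistent
Q/I-1 aff ·: Qq|QQ
Q/I-2 aff ·: Qq|QQ
Q/II-1 aff I-1×I-2: Qq|QQ
Q/II-2 un ·: qq
Q/II-3 aff I-1×I-2: Qq|QQ
Q/II-4 aff I-1×I-2: Qq|QQ
Q/III-1 aff II-1×II-2: Qq
Q/III-2 aff II-1×II-2: Qq
Q/III-3 aff II-1×II-2: Qq
⇒ Q over [I-1,I-2,II-1,II-2,II-3,II-4,III-1,III-2,III-3]: 25 consistent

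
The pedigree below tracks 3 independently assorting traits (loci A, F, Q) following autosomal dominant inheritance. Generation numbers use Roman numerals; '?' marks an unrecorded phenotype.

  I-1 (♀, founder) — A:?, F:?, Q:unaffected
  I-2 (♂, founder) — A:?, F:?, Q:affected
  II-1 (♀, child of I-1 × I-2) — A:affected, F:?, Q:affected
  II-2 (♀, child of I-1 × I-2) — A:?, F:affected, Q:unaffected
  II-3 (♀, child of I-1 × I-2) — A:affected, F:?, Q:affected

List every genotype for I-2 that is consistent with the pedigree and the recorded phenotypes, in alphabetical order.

I-2 ∈ {AA FF Qq, AA Ff Qq, AA ff Qq, Aa FF Qq, Aa Ff Qq, Aa ff Qq, aa FF Qq, aa Ff Qq, aa ff Qq}

A/I-1 ? ·: aa|Aa|AA
A/I-2 ? ·: aa|Aa|AA
A/II-1 aff I-1×I-2: Aa|AA
A/II-2 ? I-1×I-2: aa|Aa|AA
A/II-3 aff I-1×I-2: Aa|AA
⇒ A over [I-1,I-2,II-1,II-2,II-3]: 35 consistent
F/I-1 ? ·: ff|Ff|FF
F/I-2 ? ·: ff|Ff|FF
F/II-1 ? I-1×I-2: ff|Ff|FF
F/II-2 aff I-1×I-2: Ff|FF
F/II-3 ? I-1×I-2: ff|Ff|FF
⇒ F over [I-1,I-2,II-1,II-2,II-3]: 45 consistent
Q/I-1 un ·: qq
Q/I-2 aff ·: Qq
Q/II-1 aff I-1×I-2: Qq
Q/II-2 un I-1×I-2: qq
Q/II-3 aff I-1×I-2: Qq
⇒ Q over [I-1,I-2,II-1,II-2,II-3]: 1 consistent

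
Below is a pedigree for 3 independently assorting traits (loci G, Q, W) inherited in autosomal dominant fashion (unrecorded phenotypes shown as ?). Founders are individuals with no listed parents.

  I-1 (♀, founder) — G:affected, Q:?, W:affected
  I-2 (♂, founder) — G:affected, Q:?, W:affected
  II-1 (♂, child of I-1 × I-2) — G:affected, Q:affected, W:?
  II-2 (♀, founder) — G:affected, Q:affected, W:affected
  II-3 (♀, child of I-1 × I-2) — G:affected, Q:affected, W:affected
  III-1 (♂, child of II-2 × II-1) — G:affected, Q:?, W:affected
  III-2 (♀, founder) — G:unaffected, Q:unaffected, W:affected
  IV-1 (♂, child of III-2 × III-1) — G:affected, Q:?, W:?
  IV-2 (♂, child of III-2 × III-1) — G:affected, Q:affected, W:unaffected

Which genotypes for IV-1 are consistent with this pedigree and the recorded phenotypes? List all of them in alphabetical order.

IV-1 ∈ {Gg Qq WW, Gg Qq Ww, Gg Qq ww, Gg qq WW, Gg qq Ww, Gg qq ww}

G/I-1 aff ·: Gg|GG
G/I-2 aff ·: Gg|GG
G/II-1 aff I-1×I-2: Gg|GG
G/II-2 aff ·: Gg|GG
G/II-3 aff I-1×I-2: Gg|GG
G/III-1 aff II-2×II-1: Gg|GG
G/III-2 un ·: gg
G/IV-1 aff III-2×III-1: Gg
G/IV-2 aff III-2×III-1: Gg
⇒ G over [I-1,I-2,II-1,II-2,II-3,III-1,III-2,IV-1,IV-2]: 45 consistent
Q/I-1 ? ·: qq|Qq|QQ
Q/I-2 ? ·: qq|Qq|QQ
Q/II-1 aff I-1×I-2: Qq|QQ
Q/II-2 aff ·: Qq|QQ
Q/II-3 aff I-1×I-2: Qq|QQ
Q/III-1 ? II-2×II-1: Qq|QQ
Q/III-2 un ·: qq
Q/IV-1 ? III-2×III-1: qq|Qq
Q/IV-2 aff III-2×III-1: Qq
⇒ Q over [I-1,I-2,II-1,II-2,II-3,III-1,III-2,IV-1,IV-2]: 88 consistent
W/I-1 aff ·: Ww|WW
W/I-2 aff ·: Ww|WW
W/II-1 ? I-1×I-2: ww|Ww|WW
W/II-2 aff ·: Ww|WW
W/II-3 aff I-1×I-2: Ww|WW
W/III-1 aff II-2×II-1: Ww
W/III-2 aff ·: Ww
W/IV-1 ? III-2×III-1: ww|Ww|WW
W/IV-2 un III-2×III-1: ww
⇒ W over [I-1,I-2,II-1,II-2,II-3,III-1,III-2,IV-1,IV-2]: 69 consistent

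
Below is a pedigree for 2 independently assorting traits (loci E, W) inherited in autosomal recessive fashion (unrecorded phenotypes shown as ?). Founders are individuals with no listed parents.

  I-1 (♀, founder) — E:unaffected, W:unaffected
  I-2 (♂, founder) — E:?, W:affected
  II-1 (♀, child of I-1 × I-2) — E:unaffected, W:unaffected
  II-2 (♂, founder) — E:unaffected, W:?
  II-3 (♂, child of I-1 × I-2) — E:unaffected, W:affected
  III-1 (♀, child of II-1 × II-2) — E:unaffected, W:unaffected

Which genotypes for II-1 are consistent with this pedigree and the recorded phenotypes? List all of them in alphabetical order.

E/I-1 un ·: EE|Ee
E/I-2 ? ·: EE|Ee|ee
E/II-1 un I-1×I-2: EE|Ee
E/II-2 un ·: EE|Ee
E/II-3 un I-1×I-2: EE|Ee
E/III-1 un II-1×II-2: EE|Ee
⇒ E over [I-1,I-2,II-1,II-2,II-3,III-1]: 53 consistent
W/I-1 un ·: Ww
W/I-2 aff ·: ww
W/II-1 un I-1×I-2: Ww
W/II-2 ? ·: WW|Ww|ww
W/II-3 aff I-1×I-2: ww
W/III-1 un II-1×II-2: WW|Ww
⇒ W over [I-1,I-2,II-1,II-2,II-3,III-1]: 5 consistent

II-1 ∈ {EE Ww, Ee Ww}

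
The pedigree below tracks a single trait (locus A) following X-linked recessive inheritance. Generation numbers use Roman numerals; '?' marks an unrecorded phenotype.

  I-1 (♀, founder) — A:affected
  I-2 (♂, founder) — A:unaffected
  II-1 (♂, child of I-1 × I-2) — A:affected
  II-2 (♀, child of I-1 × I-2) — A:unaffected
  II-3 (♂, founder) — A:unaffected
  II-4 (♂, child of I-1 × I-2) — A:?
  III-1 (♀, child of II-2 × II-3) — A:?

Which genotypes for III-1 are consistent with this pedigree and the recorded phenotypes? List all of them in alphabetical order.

III-1 ∈ {X^AX^A, X^AX^a}

A/I-1 aff ·: X^aX^a
A/I-2 un ·: X^AY
A/II-1 aff I-1×I-2: X^aY
A/II-2 un I-1×I-2: X^AX^a
A/II-3 un ·: X^AY
A/II-4 ? I-1×I-2: X^aY
A/III-1 ? II-2×II-3: X^AX^A|X^AX^a
⇒ A over [I-1,I-2,II-1,II-2,II-3,II-4,III-1]: 2 consistent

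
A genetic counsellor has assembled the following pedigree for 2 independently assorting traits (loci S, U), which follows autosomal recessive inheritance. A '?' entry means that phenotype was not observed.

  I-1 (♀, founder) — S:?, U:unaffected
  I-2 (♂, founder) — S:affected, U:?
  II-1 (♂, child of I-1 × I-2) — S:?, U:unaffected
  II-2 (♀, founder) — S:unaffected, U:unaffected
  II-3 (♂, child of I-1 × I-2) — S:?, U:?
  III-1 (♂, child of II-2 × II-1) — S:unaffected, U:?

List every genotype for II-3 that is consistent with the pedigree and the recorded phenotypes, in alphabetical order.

S/I-1 ? ·: SS|Ss|ss
S/I-2 aff ·: ss
S/II-1 ? I-1×I-2: Ss|ss
S/II-2 un ·: SS|Ss
S/II-3 ? I-1×I-2: Ss|ss
S/III-1 un II-2×II-1: SS|Ss
⇒ S over [I-1,I-2,II-1,II-2,II-3,III-1]: 18 consistent
U/I-1 un ·: UU|Uu
U/I-2 ? ·: UU|Uu|uu
U/II-1 un I-1×I-2: UU|Uu
U/II-2 un ·: UU|Uu
U/II-3 ? I-1×I-2: UU|Uu|uu
U/III-1 ? II-2×II-1: UU|Uu|uu
⇒ U over [I-1,I-2,II-1,II-2,II-3,III-1]: 74 consistent

II-3 ∈ {Ss UU, Ss Uu, Ss uu, ss UU, ss Uu, ss uu}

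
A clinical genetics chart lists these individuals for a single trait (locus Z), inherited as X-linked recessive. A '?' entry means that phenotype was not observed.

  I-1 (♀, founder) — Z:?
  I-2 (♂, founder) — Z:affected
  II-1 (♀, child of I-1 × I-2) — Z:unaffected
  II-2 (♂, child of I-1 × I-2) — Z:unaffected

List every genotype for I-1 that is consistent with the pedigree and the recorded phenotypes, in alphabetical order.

Z/I-1 ? ·: X^ZX^Z|X^ZX^z
Z/I-2 aff ·: X^zY
Z/II-1 un I-1×I-2: X^ZX^z
Z/II-2 un I-1×I-2: X^ZY
⇒ Z over [I-1,I-2,II-1,II-2]: 2 consistent

I-1 ∈ {X^ZX^Z, X^ZX^z}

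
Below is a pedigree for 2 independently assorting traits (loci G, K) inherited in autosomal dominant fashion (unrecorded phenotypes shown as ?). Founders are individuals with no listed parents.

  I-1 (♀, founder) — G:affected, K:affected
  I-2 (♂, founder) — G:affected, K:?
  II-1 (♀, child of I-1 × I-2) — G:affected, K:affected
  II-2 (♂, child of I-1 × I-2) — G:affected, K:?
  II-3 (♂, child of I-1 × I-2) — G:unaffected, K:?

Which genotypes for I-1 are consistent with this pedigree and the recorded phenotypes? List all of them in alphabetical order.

I-1 ∈ {Gg KK, Gg Kk}

G/I-1 aff ·: Gg
G/I-2 aff ·: Gg
G/II-1 aff I-1×I-2: Gg|GG
G/II-2 aff I-1×I-2: Gg|GG
G/II-3 un I-1×I-2: gg
⇒ G over [I-1,I-2,II-1,II-2,II-3]: 4 consistent
K/I-1 aff ·: Kk|KK
K/I-2 ? ·: kk|Kk|KK
K/II-1 aff I-1×I-2: Kk|KK
K/II-2 ? I-1×I-2: kk|Kk|KK
K/II-3 ? I-1×I-2: kk|Kk|KK
⇒ K over [I-1,I-2,II-1,II-2,II-3]: 40 consistent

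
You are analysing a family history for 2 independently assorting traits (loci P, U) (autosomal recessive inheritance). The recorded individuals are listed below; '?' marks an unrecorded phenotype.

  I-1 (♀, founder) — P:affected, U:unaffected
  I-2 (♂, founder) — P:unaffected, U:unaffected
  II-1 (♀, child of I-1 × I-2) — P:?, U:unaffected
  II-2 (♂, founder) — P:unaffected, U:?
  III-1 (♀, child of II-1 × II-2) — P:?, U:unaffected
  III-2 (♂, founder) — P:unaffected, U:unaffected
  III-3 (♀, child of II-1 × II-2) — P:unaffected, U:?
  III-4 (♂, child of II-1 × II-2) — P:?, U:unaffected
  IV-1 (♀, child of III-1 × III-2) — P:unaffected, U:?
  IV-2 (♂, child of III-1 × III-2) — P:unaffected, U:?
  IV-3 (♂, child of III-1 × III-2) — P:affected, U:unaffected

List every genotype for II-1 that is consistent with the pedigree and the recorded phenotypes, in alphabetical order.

P/I-1 aff ·: pp
P/I-2 un ·: PP|Pp
P/II-1 ? I-1×I-2: Pp|pp
P/II-2 un ·: PP|Pp
P/III-1 ? II-1×II-2: Pp|pp
P/III-2 un ·: Pp
P/III-3 un II-1×II-2: PP|Pp
P/III-4 ? II-1×II-2: PP|Pp|pp
P/IV-1 un III-1×III-2: PP|Pp
P/IV-2 un III-1×III-2: PP|Pp
P/IV-3 aff III-1×III-2: pp
⇒ P over [I-1,I-2,II-1,II-2,III-1,III-2,III-3,III-4,IV-1,IV-2,IV-3]: 106 consistent
U/I-1 un ·: UU|Uu
U/I-2 un ·: UU|Uu
U/II-1 un I-1×I-2: UU|Uu
U/II-2 ? ·: UU|Uu|uu
U/III-1 un II-1×II-2: UU|Uu
U/III-2 un ·: UU|Uu
U/III-3 ? II-1×II-2: UU|Uu|uu
U/III-4 un II-1×II-2: UU|Uu
U/IV-1 ? III-1×III-2: UU|Uu|uu
U/IV-2 ? III-1×III-2: UU|Uu|uu
U/IV-3 un III-1×III-2: UU|Uu
⇒ U over [I-1,I-2,II-1,II-2,III-1,III-2,III-3,III-4,IV-1,IV-2,IV-3]: 1906 consistent

II-1 ∈ {Pp UU, Pp Uu, pp UU, pp Uu}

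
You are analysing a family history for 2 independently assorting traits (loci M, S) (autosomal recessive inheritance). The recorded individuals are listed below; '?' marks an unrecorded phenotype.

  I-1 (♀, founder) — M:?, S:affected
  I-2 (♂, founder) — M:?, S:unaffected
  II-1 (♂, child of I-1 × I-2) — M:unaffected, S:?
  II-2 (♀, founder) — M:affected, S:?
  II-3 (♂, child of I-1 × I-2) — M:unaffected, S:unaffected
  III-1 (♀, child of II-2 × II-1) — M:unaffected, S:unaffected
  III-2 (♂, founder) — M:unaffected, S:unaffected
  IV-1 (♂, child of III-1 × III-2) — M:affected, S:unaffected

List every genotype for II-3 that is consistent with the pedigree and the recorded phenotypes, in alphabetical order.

II-3 ∈ {MM Ss, Mm Ss}

M/I-1 ? ·: MM|Mm|mm
M/I-2 ? ·: MM|Mm|mm
M/II-1 un I-1×I-2: MM|Mm
M/II-2 aff ·: mm
M/II-3 un I-1×I-2: MM|Mm
M/III-1 un II-2×II-1: Mm
M/III-2 un ·: Mm
M/IV-1 aff III-1×III-2: mm
⇒ M over [I-1,I-2,II-1,II-2,II-3,III-1,III-2,IV-1]: 17 consistent
S/I-1 aff ·: ss
S/I-2 un ·: SS|Ss
S/II-1 ? I-1×I-2: Ss|ss
S/II-2 ? ·: SS|Ss|ss
S/II-3 un I-1×I-2: Ss
S/III-1 un II-2×II-1: SS|Ss
S/III-2 un ·: SS|Ss
S/IV-1 un III-1×III-2: SS|Ss
⇒ S over [I-1,I-2,II-1,II-2,II-3,III-1,III-2,IV-1]: 44 consistent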